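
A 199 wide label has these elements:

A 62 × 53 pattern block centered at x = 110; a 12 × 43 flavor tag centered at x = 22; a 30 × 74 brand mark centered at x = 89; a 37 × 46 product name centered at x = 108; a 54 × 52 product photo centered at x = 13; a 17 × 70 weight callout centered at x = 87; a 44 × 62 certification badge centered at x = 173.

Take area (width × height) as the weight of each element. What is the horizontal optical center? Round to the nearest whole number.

Areas: pattern block 62·53 = 3286, flavor tag 12·43 = 516, brand mark 30·74 = 2220, product name 37·46 = 1702, product photo 54·52 = 2808, weight callout 17·70 = 1190, certification badge 44·62 = 2728. Total weight = 14450.
x: (3286·110 + 516·22 + 2220·89 + 1702·108 + 2808·13 + 1190·87 + 2728·173) / 14450 = 1366186 / 14450 ≈ 94.55

x ≈ 95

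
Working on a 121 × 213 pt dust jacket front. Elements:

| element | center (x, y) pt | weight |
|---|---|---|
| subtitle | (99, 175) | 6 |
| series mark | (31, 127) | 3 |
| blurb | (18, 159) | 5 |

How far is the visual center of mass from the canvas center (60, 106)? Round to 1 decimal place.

Σw = 6 + 3 + 5 = 14.
x-moment: 6·99 + 3·31 + 5·18 = 777; centroid 777/14 ≈ 55.50.
y-moment: 6·175 + 3·127 + 5·159 = 2226; centroid 2226/14 ≈ 159.00.
From (60, 106): dx = -4.50, dy = 53.00, so the distance is √(dx²+dy²) ≈ 53.19.

≈ 53.2 pt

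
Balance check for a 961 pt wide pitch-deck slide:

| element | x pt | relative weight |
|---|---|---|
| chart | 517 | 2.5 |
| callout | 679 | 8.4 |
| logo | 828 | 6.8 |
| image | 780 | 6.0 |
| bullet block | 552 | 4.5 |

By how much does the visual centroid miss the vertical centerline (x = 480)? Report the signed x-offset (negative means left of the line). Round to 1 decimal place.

Total weight = 2.5 + 8.4 + 6.8 + 6.0 + 4.5 = 28.2.
x-moment: 2.5·517 + 8.4·679 + 6.8·828 + 6.0·780 + 4.5·552 = 19790.5; centroid 19790.5/28.2 ≈ 701.79.
Against x = 480, that's 701.79 − 480 = 221.79.

≈ 221.8 pt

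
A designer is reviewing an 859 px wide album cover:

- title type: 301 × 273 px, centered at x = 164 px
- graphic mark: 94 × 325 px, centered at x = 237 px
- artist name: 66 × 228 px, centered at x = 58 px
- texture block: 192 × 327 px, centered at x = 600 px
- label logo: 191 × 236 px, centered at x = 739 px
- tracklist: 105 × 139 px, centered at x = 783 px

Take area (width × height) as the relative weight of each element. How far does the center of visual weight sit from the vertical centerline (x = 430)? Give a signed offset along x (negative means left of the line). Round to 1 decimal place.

Taking area as weight: title type 301·273 = 82173, graphic mark 94·325 = 30550, artist name 66·228 = 15048, texture block 192·327 = 62784, label logo 191·236 = 45076, tracklist 105·139 = 14595. Sum 250226.
Σw·x = 103998955; x̄ = 103998955/250226 ≈ 415.62.
Against x = 430, that's 415.62 − 430 = -14.38.

≈ -14.4 px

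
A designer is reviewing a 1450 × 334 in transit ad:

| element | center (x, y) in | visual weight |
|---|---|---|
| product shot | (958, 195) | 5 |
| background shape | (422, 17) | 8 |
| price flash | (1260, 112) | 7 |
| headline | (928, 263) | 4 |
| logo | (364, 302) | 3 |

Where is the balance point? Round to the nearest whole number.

Weights sum to 5 + 8 + 7 + 4 + 3 = 27.
x: (5·958 + 8·422 + 7·1260 + 4·928 + 3·364) / 27 = 21790 / 27 ≈ 807.04
y: (5·195 + 8·17 + 7·112 + 4·263 + 3·302) / 27 = 3853 / 27 ≈ 142.70

(807, 143)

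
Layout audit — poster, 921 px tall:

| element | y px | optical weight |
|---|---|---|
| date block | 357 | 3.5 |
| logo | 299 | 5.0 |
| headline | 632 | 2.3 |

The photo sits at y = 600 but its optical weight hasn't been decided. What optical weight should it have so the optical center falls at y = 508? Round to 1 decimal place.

Known weights sum to 3.5 + 5.0 + 2.3 = 10.8; their moment is 3.5·357 + 5.0·299 + 2.3·632 = 4198.1.
Balance at y = 508 requires (4198.1 + w·600) / (10.8 + w) = 508.
Solving: w = (508·10.8 − 4198.1) / (600 − 508) = 1288.3 / 92 ≈ 14.00.

w ≈ 14.0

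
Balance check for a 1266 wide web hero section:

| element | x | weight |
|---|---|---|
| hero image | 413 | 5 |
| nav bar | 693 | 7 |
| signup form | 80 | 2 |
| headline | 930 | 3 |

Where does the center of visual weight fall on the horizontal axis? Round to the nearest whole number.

Total weight = 5 + 7 + 2 + 3 = 17.
x: (5·413 + 7·693 + 2·80 + 3·930) / 17 = 9866 / 17 ≈ 580.35

x ≈ 580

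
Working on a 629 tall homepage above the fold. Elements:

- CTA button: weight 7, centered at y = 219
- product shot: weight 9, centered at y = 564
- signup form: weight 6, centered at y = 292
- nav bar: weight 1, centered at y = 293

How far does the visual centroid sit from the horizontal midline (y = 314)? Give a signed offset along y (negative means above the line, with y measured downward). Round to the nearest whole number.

≈ 62

Σw = 7 + 9 + 6 + 1 = 23.
Σw·y = 7·219 + 9·564 + 6·292 + 1·293 = 8654, so ȳ = 8654/23 ≈ 376.26.
Against y = 314, that's 376.26 − 314 = 62.26.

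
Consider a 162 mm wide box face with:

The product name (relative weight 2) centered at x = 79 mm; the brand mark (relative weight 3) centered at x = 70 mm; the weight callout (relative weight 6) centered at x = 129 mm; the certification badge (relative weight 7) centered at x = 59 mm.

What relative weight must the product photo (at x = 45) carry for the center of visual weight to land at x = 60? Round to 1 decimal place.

w ≈ 31.7

Known weights sum to 2 + 3 + 6 + 7 = 18; their moment is 2·79 + 3·70 + 6·129 + 7·59 = 1555.
Set Σw·x/Σw = 60: (1555 + 45w) = 60·(18 + w).
Rearranging, w·(45 − 60) = 60·18 − 1555 = -475, so w ≈ -475/-15 = 31.67.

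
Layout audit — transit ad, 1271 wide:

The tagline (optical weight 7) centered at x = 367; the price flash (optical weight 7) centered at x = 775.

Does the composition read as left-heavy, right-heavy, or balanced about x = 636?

left-heavy

Total weight = 7 + 7 = 14.
x: (7·367 + 7·775) / 14 = 7994 / 14 ≈ 571.00
571.0 lies left of the midline 636, so the layout is left-heavy.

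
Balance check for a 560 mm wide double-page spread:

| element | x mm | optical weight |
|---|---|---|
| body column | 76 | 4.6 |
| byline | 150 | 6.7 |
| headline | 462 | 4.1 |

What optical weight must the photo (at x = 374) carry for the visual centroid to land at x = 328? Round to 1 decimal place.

w ≈ 39.2

Known weights sum to 4.6 + 6.7 + 4.1 = 15.4; their moment is 4.6·76 + 6.7·150 + 4.1·462 = 3248.8.
Set Σw·x/Σw = 328: (3248.8 + 374w) = 328·(15.4 + w).
Rearranging, w·(374 − 328) = 328·15.4 − 3248.8 = 1802.4, so w ≈ 1802.4/46 = 39.18.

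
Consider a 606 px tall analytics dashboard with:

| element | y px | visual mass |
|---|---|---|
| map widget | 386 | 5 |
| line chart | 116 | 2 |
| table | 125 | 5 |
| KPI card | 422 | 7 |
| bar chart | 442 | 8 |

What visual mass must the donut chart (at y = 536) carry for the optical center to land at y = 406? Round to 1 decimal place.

w ≈ 13.0

Known weights sum to 5 + 2 + 5 + 7 + 8 = 27; their moment is 5·386 + 2·116 + 5·125 + 7·422 + 8·442 = 9277.
Set Σw·y/Σw = 406: (9277 + 536w) = 406·(27 + w).
So w = (406·27 − 9277)/(536 − 406) = 1685/130 ≈ 12.96.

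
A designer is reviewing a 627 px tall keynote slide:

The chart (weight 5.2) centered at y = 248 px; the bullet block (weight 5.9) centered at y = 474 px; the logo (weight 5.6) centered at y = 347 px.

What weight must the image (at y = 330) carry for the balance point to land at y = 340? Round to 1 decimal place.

Existing Σw = 16.7 (5.2 + 5.9 + 5.6); existing moment 5.2·248 + 5.9·474 + 5.6·347 = 6029.4.
Set Σw·y/Σw = 340: (6029.4 + 330w) = 340·(16.7 + w).
Solving: w = (340·16.7 − 6029.4) / (330 − 340) = -351.4 / -10 ≈ 35.14.

w ≈ 35.1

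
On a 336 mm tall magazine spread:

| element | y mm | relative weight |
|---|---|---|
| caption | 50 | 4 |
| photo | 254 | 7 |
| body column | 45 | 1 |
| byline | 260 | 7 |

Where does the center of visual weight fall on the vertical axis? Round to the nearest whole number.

y ≈ 202

Total weight = 4 + 7 + 1 + 7 = 19.
y-moment: 4·50 + 7·254 + 1·45 + 7·260 = 3843; centroid 3843/19 ≈ 202.26.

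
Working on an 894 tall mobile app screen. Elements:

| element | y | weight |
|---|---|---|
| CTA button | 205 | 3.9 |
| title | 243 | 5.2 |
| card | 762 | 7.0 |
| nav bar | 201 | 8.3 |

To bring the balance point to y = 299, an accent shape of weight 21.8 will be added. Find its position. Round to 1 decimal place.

y ≈ 217.8

New total weight: (3.9 + 5.2 + 7.0 + 8.3) + 21.8 = 46.2.
Along y: (9065.4 + 21.8·y) / 46.2 = 299 (existing moment 3.9·205 + 5.2·243 + 7.0·762 + 8.3·201 = 9065.4) ⇒ y = (13813.8 − 9065.4) / 21.8 ≈ 217.82.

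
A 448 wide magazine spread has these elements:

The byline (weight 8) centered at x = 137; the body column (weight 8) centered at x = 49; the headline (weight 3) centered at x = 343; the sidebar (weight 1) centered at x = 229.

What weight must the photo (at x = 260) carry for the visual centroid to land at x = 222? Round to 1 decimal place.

w ≈ 44.6

Existing Σw = 20 (8 + 8 + 3 + 1); existing moment 8·137 + 8·49 + 3·343 + 1·229 = 2746.
For the centroid to hit 222: (2746 + w·260) / (20 + w) = 222.
Solving: w = (222·20 − 2746) / (260 − 222) = 1694 / 38 ≈ 44.58.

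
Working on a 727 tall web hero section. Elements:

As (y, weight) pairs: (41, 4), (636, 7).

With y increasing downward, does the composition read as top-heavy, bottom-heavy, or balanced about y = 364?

Total weight = 4 + 7 = 11.
y: (4·41 + 7·636) / 11 = 4616 / 11 ≈ 419.64
419.6 vs midline 364 → bottom-heavy.

bottom-heavy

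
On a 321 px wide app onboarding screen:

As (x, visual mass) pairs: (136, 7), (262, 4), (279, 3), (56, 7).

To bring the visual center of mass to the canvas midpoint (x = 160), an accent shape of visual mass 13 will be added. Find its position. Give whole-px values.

x ≈ 170

After adding the accent shape, total weight = 7 + 4 + 3 + 7 + 13 = 34.
x: need Σw·x = 34·160 = 5440. Existing = 7·136 + 4·262 + 3·279 + 7·56 = 3229. Remainder 2211 / 13 ≈ 170.08.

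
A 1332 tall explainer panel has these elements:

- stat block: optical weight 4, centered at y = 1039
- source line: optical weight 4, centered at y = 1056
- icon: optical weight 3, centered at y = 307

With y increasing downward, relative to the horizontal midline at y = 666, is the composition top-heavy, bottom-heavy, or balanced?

Σw = 4 + 4 + 3 = 11.
y: (4·1039 + 4·1056 + 3·307) / 11 = 9301 / 11 ≈ 845.55
845.5 vs midline 666 → bottom-heavy.

bottom-heavy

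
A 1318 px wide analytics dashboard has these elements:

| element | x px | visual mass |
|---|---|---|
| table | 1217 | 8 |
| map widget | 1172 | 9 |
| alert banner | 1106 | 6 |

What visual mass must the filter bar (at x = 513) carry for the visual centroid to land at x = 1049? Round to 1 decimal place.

Known weights sum to 8 + 9 + 6 = 23; their moment is 8·1217 + 9·1172 + 6·1106 = 26920.
Balance at x = 1049 requires (26920 + w·513) / (23 + w) = 1049.
Rearranging, w·(513 − 1049) = 1049·23 − 26920 = -2793, so w ≈ -2793/-536 = 5.21.

w ≈ 5.2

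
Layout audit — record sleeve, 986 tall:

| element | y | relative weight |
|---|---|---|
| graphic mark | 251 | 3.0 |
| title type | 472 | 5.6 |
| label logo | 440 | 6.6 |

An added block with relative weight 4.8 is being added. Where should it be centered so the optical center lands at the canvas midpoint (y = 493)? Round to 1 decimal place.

y ≈ 741.6

With the added block, Σw becomes 3.0 + 5.6 + 6.6 + 4.8 = 20.0.
y: need Σw·y = 20.0·493 = 9860.0. Existing = 3.0·251 + 5.6·472 + 6.6·440 = 6300.2. Remainder 3559.8 / 4.8 ≈ 741.63.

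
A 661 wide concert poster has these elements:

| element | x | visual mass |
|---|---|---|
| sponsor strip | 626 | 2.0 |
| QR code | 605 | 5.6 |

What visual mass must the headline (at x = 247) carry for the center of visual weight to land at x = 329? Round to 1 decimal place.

Fixed elements: Σw = 2.0 + 5.6 = 7.6, Σw·x = 2.0·626 + 5.6·605 = 4640.0.
Balance at x = 329 requires (4640.0 + w·247) / (7.6 + w) = 329.
So w = (329·7.6 − 4640.0)/(247 − 329) = -2139.6/-82 ≈ 26.09.

w ≈ 26.1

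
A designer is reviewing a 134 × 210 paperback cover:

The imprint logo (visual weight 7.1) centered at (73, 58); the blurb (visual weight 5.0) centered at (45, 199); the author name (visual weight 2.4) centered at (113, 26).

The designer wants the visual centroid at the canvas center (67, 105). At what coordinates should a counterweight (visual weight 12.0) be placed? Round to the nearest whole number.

New total weight: (7.1 + 5.0 + 2.4) + 12.0 = 26.5.
x: target moment 26.5×67 = 1775.5; current 7.1·73 + 5.0·45 + 2.4·113 = 1014.5; the counterweight supplies 761.0, so x = 761.0/12.0 ≈ 63.42.
y: target moment 26.5×105 = 2782.5; current 7.1·58 + 5.0·199 + 2.4·26 = 1469.2; the counterweight supplies 1313.3, so y = 1313.3/12.0 ≈ 109.44.

(63, 109)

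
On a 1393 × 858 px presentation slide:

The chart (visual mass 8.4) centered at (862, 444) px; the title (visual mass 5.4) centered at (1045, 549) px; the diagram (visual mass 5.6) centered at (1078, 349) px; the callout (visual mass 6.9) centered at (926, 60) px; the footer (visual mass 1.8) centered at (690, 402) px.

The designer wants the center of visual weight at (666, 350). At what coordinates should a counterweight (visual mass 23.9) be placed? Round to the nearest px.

With the counterweight, Σw becomes 8.4 + 5.4 + 5.6 + 6.9 + 1.8 + 23.9 = 52.0.
x: target moment 52.0×666 = 34632.0; current 8.4·862 + 5.4·1045 + 5.6·1078 + 6.9·926 + 1.8·690 = 26552.0; the counterweight supplies 8080.0, so x = 8080.0/23.9 ≈ 338.08.
y: target moment 52.0×350 = 18200.0; current 8.4·444 + 5.4·549 + 5.6·349 + 6.9·60 + 1.8·402 = 9786.2; the counterweight supplies 8413.8, so y = 8413.8/23.9 ≈ 352.04.

(338, 352)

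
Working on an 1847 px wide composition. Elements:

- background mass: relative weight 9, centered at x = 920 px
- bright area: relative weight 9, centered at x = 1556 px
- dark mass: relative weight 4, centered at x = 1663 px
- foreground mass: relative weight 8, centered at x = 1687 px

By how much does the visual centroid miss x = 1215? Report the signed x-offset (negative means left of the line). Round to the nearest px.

Total weight = 9 + 9 + 4 + 8 = 30.
x: (9·920 + 9·1556 + 4·1663 + 8·1687) / 30 = 42432 / 30 ≈ 1414.40
Against x = 1215, that's 1414.40 − 1215 = 199.40.

≈ 199 px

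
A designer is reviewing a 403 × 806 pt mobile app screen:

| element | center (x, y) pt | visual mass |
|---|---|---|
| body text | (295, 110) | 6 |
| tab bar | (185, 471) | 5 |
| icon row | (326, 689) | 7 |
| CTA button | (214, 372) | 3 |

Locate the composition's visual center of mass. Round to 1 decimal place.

(267.6, 426.4)

Total weight = 6 + 5 + 7 + 3 = 21.
Σw·x = 6·295 + 5·185 + 7·326 + 3·214 = 5619, so x̄ = 5619/21 ≈ 267.57.
Σw·y = 6·110 + 5·471 + 7·689 + 3·372 = 8954, so ȳ = 8954/21 ≈ 426.38.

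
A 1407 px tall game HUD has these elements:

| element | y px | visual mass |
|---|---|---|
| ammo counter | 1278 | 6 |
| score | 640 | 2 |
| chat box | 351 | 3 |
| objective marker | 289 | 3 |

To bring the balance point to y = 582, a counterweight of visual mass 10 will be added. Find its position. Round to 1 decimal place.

New total weight: (6 + 2 + 3 + 3) + 10 = 24.
y: need Σw·y = 24·582 = 13968. Existing = 6·1278 + 2·640 + 3·351 + 3·289 = 10868. Remainder 3100 / 10 ≈ 310.00.

y ≈ 310.0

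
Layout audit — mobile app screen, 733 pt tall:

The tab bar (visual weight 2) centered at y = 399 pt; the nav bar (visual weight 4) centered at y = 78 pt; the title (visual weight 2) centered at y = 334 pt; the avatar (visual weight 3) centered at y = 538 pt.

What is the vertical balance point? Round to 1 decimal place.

Σw = 2 + 4 + 2 + 3 = 11.
Σw·y = 2·399 + 4·78 + 2·334 + 3·538 = 3392, so ȳ = 3392/11 ≈ 308.36.

y ≈ 308.4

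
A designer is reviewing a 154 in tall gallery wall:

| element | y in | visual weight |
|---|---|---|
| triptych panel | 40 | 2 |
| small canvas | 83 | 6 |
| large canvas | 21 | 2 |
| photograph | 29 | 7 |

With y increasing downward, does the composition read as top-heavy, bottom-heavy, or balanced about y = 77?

Weights sum to 2 + 6 + 2 + 7 = 17.
y: (2·40 + 6·83 + 2·21 + 7·29) / 17 = 823 / 17 ≈ 48.41
Since 48.4 is above (smaller y than) 77, the composition reads top-heavy.

top-heavy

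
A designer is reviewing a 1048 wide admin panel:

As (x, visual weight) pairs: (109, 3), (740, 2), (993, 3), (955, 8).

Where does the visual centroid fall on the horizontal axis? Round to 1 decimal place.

x ≈ 776.6

Weights sum to 3 + 2 + 3 + 8 = 16.
x-moment: 3·109 + 2·740 + 3·993 + 8·955 = 12426; centroid 12426/16 ≈ 776.62.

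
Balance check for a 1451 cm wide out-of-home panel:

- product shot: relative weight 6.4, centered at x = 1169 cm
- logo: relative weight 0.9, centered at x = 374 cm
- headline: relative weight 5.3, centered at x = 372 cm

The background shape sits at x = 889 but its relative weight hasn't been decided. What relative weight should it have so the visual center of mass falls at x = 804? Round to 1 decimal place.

Existing Σw = 12.6 (6.4 + 0.9 + 5.3); existing moment 6.4·1169 + 0.9·374 + 5.3·372 = 9789.8.
Balance at x = 804 requires (9789.8 + w·889) / (12.6 + w) = 804.
Solving: w = (804·12.6 − 9789.8) / (889 − 804) = 340.6 / 85 ≈ 4.01.

w ≈ 4.0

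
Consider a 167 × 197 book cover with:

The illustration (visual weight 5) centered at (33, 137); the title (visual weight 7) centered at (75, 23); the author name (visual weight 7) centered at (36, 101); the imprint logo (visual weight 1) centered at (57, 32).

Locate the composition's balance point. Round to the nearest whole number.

Total weight = 5 + 7 + 7 + 1 = 20.
x-moment: 5·33 + 7·75 + 7·36 + 1·57 = 999; centroid 999/20 ≈ 49.95.
y-moment: 5·137 + 7·23 + 7·101 + 1·32 = 1585; centroid 1585/20 ≈ 79.25.

(50, 79)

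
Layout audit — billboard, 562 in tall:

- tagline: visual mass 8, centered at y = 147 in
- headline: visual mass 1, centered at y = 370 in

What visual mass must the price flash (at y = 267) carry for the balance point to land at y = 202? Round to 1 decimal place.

w ≈ 4.2

Existing Σw = 9 (8 + 1); existing moment 8·147 + 1·370 = 1546.
Balance at y = 202 requires (1546 + w·267) / (9 + w) = 202.
Solving: w = (202·9 − 1546) / (267 − 202) = 272 / 65 ≈ 4.18.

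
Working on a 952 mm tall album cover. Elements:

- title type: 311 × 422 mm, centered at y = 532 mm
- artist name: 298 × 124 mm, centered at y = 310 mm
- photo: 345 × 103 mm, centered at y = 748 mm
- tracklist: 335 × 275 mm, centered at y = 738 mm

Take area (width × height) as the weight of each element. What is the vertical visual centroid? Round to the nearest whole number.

Taking area as weight: title type 311·422 = 131242, artist name 298·124 = 36952, photo 345·103 = 35535, tracklist 335·275 = 92125. Sum 295854.
y-moment: 131242·532 + 36952·310 + 35535·748 + 92125·738 = 175844294; centroid 175844294/295854 ≈ 594.36.

y ≈ 594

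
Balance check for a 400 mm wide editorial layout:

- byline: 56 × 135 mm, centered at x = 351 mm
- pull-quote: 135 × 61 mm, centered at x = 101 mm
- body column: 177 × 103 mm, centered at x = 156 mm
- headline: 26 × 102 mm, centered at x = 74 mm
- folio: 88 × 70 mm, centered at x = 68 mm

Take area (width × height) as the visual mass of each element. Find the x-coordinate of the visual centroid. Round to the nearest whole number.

Areas → weights: byline 56·135 = 7560, pull-quote 135·61 = 8235, body column 177·103 = 18231, headline 26·102 = 2652, folio 88·70 = 6160; Σw = 42838.
Σw·x = 7560·351 + 8235·101 + 18231·156 + 2652·74 + 6160·68 = 6944459, so x̄ = 6944459/42838 ≈ 162.11.

x ≈ 162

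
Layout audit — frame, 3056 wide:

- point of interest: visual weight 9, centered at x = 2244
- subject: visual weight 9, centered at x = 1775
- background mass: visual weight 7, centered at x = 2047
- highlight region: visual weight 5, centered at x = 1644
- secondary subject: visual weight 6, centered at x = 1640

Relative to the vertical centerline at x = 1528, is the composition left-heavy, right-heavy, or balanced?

right-heavy

Total weight = 9 + 9 + 7 + 5 + 6 = 36.
Σw·x = 9·2244 + 9·1775 + 7·2047 + 5·1644 + 6·1640 = 68560, so x̄ = 68560/36 ≈ 1904.44.
Since 1904.4 is right of 1528, the composition reads right-heavy.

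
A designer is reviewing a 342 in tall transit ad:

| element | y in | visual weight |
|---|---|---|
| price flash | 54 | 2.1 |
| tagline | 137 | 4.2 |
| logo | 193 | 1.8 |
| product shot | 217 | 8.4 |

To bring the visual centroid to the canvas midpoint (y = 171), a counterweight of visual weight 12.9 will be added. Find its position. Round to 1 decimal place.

y ≈ 168.1

New total weight: (2.1 + 4.2 + 1.8 + 8.4) + 12.9 = 29.4.
y: need Σw·y = 29.4·171 = 5027.4. Existing = 2.1·54 + 4.2·137 + 1.8·193 + 8.4·217 = 2859.0. Remainder 2168.4 / 12.9 ≈ 168.09.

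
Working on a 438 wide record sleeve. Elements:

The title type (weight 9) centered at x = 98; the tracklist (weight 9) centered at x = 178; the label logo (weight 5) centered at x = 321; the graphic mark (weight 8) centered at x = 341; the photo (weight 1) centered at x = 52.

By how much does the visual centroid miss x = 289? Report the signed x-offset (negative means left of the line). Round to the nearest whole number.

≈ -74

Weights sum to 9 + 9 + 5 + 8 + 1 = 32.
x-moment: 9·98 + 9·178 + 5·321 + 8·341 + 1·52 = 6869; centroid 6869/32 ≈ 214.66.
Against x = 289, that's 214.66 − 289 = -74.34.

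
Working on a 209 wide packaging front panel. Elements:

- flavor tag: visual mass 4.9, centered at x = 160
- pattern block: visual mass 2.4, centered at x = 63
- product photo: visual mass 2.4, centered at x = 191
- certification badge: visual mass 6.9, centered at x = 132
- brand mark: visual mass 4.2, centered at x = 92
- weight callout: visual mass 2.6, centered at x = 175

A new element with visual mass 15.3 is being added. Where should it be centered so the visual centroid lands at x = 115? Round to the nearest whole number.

New total weight: (4.9 + 2.4 + 2.4 + 6.9 + 4.2 + 2.6) + 15.3 = 38.7.
Along x: (3145.8 + 15.3·x) / 38.7 = 115 (existing moment 4.9·160 + 2.4·63 + 2.4·191 + 6.9·132 + 4.2·92 + 2.6·175 = 3145.8) ⇒ x = (4450.5 − 3145.8) / 15.3 ≈ 85.27.

x ≈ 85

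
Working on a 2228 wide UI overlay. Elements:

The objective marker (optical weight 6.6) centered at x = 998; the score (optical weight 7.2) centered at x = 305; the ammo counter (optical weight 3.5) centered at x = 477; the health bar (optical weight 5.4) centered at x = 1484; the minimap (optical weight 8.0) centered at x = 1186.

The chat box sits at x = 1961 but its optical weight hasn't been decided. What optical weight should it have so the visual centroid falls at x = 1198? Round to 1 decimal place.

Fixed elements: Σw = 6.6 + 7.2 + 3.5 + 5.4 + 8.0 = 30.7, Σw·x = 6.6·998 + 7.2·305 + 3.5·477 + 5.4·1484 + 8.0·1186 = 27953.9.
Set Σw·x/Σw = 1198: (27953.9 + 1961w) = 1198·(30.7 + w).
So w = (1198·30.7 − 27953.9)/(1961 − 1198) = 8824.7/763 ≈ 11.57.

w ≈ 11.6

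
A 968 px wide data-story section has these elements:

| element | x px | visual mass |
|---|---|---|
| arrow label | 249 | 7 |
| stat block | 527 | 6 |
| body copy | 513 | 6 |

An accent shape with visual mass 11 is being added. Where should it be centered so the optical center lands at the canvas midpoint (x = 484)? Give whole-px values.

With the accent shape, Σw becomes 7 + 6 + 6 + 11 = 30.
x: target moment 30×484 = 14520; current 7·249 + 6·527 + 6·513 = 7983; the accent shape supplies 6537, so x = 6537/11 ≈ 594.27.

x ≈ 594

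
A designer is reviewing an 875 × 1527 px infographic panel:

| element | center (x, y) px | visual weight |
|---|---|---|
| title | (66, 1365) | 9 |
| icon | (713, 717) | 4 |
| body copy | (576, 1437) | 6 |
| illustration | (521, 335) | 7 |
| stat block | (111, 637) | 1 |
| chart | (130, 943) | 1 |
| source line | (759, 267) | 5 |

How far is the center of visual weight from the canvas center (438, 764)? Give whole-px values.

Weights sum to 9 + 4 + 6 + 7 + 1 + 1 + 5 = 33.
x: moment 14585 / weight 33 ≈ 441.97
y: moment 29035 / weight 33 ≈ 879.85
From (438, 764): dx = 3.97, dy = 115.85, so the distance is √(dx²+dy²) ≈ 115.92.

≈ 116 px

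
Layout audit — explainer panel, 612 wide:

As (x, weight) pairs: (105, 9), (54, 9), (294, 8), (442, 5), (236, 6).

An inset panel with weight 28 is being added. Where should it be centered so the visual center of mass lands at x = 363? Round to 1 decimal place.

x ≈ 578.1

After adding the inset panel, total weight = 9 + 9 + 8 + 5 + 6 + 28 = 65.
x: target moment 65×363 = 23595; current 9·105 + 9·54 + 8·294 + 5·442 + 6·236 = 7409; the inset panel supplies 16186, so x = 16186/28 ≈ 578.07.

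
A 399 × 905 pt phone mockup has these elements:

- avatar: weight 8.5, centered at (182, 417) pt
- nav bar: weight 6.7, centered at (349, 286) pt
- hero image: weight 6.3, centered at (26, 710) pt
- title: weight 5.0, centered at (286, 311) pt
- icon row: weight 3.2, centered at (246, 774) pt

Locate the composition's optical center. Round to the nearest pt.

(211, 470)

Weights sum to 8.5 + 6.7 + 6.3 + 5.0 + 3.2 = 29.7.
x: (8.5·182 + 6.7·349 + 6.3·26 + 5.0·286 + 3.2·246) / 29.7 = 6266.3 / 29.7 ≈ 210.99
y: (8.5·417 + 6.7·286 + 6.3·710 + 5.0·311 + 3.2·774) / 29.7 = 13965.5 / 29.7 ≈ 470.22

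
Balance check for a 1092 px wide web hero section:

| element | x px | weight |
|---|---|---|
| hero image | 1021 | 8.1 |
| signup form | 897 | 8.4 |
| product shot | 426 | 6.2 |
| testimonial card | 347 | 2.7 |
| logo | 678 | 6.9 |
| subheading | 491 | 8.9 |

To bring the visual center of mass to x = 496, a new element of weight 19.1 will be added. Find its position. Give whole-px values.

After adding the new element, total weight = 8.1 + 8.4 + 6.2 + 2.7 + 6.9 + 8.9 + 19.1 = 60.3.
x: need Σw·x = 60.3·496 = 29908.8. Existing = 8.1·1021 + 8.4·897 + 6.2·426 + 2.7·347 + 6.9·678 + 8.9·491 = 28431.1. Remainder 1477.7 / 19.1 ≈ 77.37.

x ≈ 77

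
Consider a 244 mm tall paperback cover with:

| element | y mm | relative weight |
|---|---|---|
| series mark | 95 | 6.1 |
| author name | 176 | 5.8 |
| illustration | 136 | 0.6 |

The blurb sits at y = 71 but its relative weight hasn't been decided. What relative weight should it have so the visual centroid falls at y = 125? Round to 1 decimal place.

w ≈ 2.2

Known weights sum to 6.1 + 5.8 + 0.6 = 12.5; their moment is 6.1·95 + 5.8·176 + 0.6·136 = 1681.9.
Set Σw·y/Σw = 125: (1681.9 + 71w) = 125·(12.5 + w).
Rearranging, w·(71 − 125) = 125·12.5 − 1681.9 = -119.4, so w ≈ -119.4/-54 = 2.21.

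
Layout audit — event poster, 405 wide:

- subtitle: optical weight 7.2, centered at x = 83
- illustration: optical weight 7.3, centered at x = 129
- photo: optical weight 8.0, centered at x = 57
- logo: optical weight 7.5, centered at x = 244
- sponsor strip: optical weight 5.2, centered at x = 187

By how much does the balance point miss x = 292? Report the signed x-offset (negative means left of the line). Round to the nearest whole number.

≈ -156

Weights sum to 7.2 + 7.3 + 8.0 + 7.5 + 5.2 = 35.2.
x-moment: 7.2·83 + 7.3·129 + 8.0·57 + 7.5·244 + 5.2·187 = 4797.7; centroid 4797.7/35.2 ≈ 136.30.
Against x = 292, that's 136.30 − 292 = -155.70.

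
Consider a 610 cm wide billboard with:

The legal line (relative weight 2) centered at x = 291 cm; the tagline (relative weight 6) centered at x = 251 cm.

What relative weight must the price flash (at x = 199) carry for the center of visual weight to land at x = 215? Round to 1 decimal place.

w ≈ 23.0

Known weights sum to 2 + 6 = 8; their moment is 2·291 + 6·251 = 2088.
Balance at x = 215 requires (2088 + w·199) / (8 + w) = 215.
So w = (215·8 − 2088)/(199 − 215) = -368/-16 ≈ 23.00.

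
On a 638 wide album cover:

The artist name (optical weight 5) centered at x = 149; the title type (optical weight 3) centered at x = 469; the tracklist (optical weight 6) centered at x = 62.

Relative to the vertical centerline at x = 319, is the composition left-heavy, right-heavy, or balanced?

left-heavy

Weights sum to 5 + 3 + 6 = 14.
x: (5·149 + 3·469 + 6·62) / 14 = 2524 / 14 ≈ 180.29
180.3 vs midline 319 → left-heavy.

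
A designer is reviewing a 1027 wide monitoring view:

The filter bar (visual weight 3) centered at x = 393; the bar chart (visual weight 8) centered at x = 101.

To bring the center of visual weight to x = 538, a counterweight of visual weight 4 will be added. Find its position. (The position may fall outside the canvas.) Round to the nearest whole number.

x ≈ 1521

New total weight: (3 + 8) + 4 = 15.
Along x: (1987 + 4·x) / 15 = 538 (existing moment 3·393 + 8·101 = 1987) ⇒ x = (8070 − 1987) / 4 ≈ 1520.75.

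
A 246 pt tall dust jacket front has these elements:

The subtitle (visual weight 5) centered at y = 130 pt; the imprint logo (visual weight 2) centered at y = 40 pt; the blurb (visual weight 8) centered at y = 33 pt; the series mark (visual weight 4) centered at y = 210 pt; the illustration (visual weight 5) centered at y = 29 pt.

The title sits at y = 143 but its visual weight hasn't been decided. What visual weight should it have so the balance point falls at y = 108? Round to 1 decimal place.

w ≈ 17.5

Existing Σw = 24 (5 + 2 + 8 + 4 + 5); existing moment 5·130 + 2·40 + 8·33 + 4·210 + 5·29 = 1979.
For the centroid to hit 108: (1979 + w·143) / (24 + w) = 108.
Rearranging, w·(143 − 108) = 108·24 − 1979 = 613, so w ≈ 613/35 = 17.51.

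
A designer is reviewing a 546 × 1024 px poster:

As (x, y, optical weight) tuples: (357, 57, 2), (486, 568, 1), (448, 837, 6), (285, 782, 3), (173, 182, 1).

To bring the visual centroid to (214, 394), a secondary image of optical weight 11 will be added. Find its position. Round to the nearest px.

(20, 111)

New total weight: (2 + 1 + 6 + 3 + 1) + 11 = 24.
Along x: (4916 + 11·x) / 24 = 214 (existing moment 2·357 + 1·486 + 6·448 + 3·285 + 1·173 = 4916) ⇒ x = (5136 − 4916) / 11 ≈ 20.00.
Along y: (8232 + 11·y) / 24 = 394 (existing moment 2·57 + 1·568 + 6·837 + 3·782 + 1·182 = 8232) ⇒ y = (9456 − 8232) / 11 ≈ 111.27.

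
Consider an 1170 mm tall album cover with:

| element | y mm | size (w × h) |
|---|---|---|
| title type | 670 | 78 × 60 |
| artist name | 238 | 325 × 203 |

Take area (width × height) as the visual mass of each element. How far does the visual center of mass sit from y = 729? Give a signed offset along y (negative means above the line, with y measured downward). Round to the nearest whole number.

Areas: title type 78·60 = 4680, artist name 325·203 = 65975. Total weight = 70655.
y: (4680·670 + 65975·238) / 70655 = 18837650 / 70655 ≈ 266.61
Difference: 266.61 − 729 ≈ -462.39.

≈ -462 mm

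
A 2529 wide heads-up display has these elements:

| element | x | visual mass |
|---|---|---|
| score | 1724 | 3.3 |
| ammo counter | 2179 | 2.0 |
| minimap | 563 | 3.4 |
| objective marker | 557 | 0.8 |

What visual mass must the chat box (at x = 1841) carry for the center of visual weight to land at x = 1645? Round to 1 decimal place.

Fixed elements: Σw = 3.3 + 2.0 + 3.4 + 0.8 = 9.5, Σw·x = 3.3·1724 + 2.0·2179 + 3.4·563 + 0.8·557 = 12407.0.
Balance at x = 1645 requires (12407.0 + w·1841) / (9.5 + w) = 1645.
Rearranging, w·(1841 − 1645) = 1645·9.5 − 12407.0 = 3220.5, so w ≈ 3220.5/196 = 16.43.

w ≈ 16.4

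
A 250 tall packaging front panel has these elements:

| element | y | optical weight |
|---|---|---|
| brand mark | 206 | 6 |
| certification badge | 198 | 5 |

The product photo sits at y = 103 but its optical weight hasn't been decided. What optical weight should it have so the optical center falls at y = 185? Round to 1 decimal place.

Fixed elements: Σw = 6 + 5 = 11, Σw·y = 6·206 + 5·198 = 2226.
Balance at y = 185 requires (2226 + w·103) / (11 + w) = 185.
Solving: w = (185·11 − 2226) / (103 − 185) = -191 / -82 ≈ 2.33.

w ≈ 2.3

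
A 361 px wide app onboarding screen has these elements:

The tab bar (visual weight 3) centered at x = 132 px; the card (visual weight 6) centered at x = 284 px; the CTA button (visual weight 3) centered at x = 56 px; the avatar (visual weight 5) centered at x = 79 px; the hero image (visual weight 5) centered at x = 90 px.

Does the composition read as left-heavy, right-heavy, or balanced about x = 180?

left-heavy

Total weight = 3 + 6 + 3 + 5 + 5 = 22.
Σw·x = 3·132 + 6·284 + 3·56 + 5·79 + 5·90 = 3113, so x̄ = 3113/22 ≈ 141.50.
141.5 lies left of the midline 180, so the layout is left-heavy.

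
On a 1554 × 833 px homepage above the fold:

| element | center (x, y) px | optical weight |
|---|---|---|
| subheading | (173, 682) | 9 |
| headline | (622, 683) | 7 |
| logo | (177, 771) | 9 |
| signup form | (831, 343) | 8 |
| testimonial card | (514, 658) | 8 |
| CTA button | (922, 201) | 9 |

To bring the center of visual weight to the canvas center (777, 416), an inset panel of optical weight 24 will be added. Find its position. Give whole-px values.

New total weight: (9 + 7 + 9 + 8 + 8 + 9) + 24 = 74.
x: need Σw·x = 74·777 = 57498. Existing = 9·173 + 7·622 + 9·177 + 8·831 + 8·514 + 9·922 = 26562. Remainder 30936 / 24 ≈ 1289.00.
y: need Σw·y = 74·416 = 30784. Existing = 9·682 + 7·683 + 9·771 + 8·343 + 8·658 + 9·201 = 27675. Remainder 3109 / 24 ≈ 129.54.

(1289, 130)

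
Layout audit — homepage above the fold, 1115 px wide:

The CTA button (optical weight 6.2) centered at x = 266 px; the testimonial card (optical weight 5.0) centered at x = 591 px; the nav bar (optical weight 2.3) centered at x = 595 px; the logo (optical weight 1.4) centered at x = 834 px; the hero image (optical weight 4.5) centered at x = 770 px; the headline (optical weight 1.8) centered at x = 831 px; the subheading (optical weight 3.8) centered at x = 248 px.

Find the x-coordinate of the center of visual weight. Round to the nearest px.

Σw = 6.2 + 5.0 + 2.3 + 1.4 + 4.5 + 1.8 + 3.8 = 25.0.
x-moment: 6.2·266 + 5.0·591 + 2.3·595 + 1.4·834 + 4.5·770 + 1.8·831 + 3.8·248 = 13043.5; centroid 13043.5/25.0 ≈ 521.74.

x ≈ 522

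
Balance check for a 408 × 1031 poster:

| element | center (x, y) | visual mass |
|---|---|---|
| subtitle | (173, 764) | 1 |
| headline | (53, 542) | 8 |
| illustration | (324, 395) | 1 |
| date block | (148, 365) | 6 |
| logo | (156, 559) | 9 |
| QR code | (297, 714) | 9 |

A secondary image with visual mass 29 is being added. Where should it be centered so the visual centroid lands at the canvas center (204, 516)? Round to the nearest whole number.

After adding the secondary image, total weight = 1 + 8 + 1 + 6 + 9 + 9 + 29 = 63.
Along x: (5886 + 29·x) / 63 = 204 (existing moment 1·173 + 8·53 + 1·324 + 6·148 + 9·156 + 9·297 = 5886) ⇒ x = (12852 − 5886) / 29 ≈ 240.21.
Along y: (19142 + 29·y) / 63 = 516 (existing moment 1·764 + 8·542 + 1·395 + 6·365 + 9·559 + 9·714 = 19142) ⇒ y = (32508 − 19142) / 29 ≈ 460.90.

(240, 461)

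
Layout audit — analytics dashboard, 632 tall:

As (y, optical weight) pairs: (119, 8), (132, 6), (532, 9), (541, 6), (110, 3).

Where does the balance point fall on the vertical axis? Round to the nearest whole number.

y ≈ 316

Σw = 8 + 6 + 9 + 6 + 3 = 32.
Σw·y = 8·119 + 6·132 + 9·532 + 6·541 + 3·110 = 10108, so ȳ = 10108/32 ≈ 315.88.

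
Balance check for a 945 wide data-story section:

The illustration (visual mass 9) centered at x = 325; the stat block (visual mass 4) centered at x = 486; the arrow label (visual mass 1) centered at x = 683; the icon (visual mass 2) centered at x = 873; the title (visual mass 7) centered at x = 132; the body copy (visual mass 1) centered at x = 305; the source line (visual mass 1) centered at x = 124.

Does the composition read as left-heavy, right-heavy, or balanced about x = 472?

left-heavy

Weights sum to 9 + 4 + 1 + 2 + 7 + 1 + 1 = 25.
x: (9·325 + 4·486 + 1·683 + 2·873 + 7·132 + 1·305 + 1·124) / 25 = 8651 / 25 ≈ 346.04
346.0 lies left of the midline 472, so the layout is left-heavy.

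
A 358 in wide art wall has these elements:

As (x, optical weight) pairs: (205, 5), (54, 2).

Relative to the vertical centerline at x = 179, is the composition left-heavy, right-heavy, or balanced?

Weights sum to 5 + 2 = 7.
x-moment: 5·205 + 2·54 = 1133; centroid 1133/7 ≈ 161.86.
161.9 vs midline 179 → left-heavy.

left-heavy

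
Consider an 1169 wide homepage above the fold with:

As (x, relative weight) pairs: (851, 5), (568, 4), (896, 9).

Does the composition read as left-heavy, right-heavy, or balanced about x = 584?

right-heavy

Weights sum to 5 + 4 + 9 = 18.
x: (5·851 + 4·568 + 9·896) / 18 = 14591 / 18 ≈ 810.61
810.6 lies right of the midline 584, so the layout is right-heavy.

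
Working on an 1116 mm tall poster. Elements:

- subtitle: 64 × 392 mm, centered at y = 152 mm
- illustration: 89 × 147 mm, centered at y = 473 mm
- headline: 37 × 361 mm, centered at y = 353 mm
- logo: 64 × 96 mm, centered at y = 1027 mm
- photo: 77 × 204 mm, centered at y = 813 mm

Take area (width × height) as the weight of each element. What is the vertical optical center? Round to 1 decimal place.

Areas → weights: subtitle 64·392 = 25088, illustration 89·147 = 13083, headline 37·361 = 13357, logo 64·96 = 6144, photo 77·204 = 15708; Σw = 73380.
y-moment: 25088·152 + 13083·473 + 13357·353 + 6144·1027 + 15708·813 = 33797148; centroid 33797148/73380 ≈ 460.58.

y ≈ 460.6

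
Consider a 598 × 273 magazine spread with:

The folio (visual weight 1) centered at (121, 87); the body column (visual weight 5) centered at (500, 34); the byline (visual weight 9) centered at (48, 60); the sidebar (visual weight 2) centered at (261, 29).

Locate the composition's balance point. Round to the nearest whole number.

Σw = 1 + 5 + 9 + 2 = 17.
x: (1·121 + 5·500 + 9·48 + 2·261) / 17 = 3575 / 17 ≈ 210.29
y: (1·87 + 5·34 + 9·60 + 2·29) / 17 = 855 / 17 ≈ 50.29

(210, 50)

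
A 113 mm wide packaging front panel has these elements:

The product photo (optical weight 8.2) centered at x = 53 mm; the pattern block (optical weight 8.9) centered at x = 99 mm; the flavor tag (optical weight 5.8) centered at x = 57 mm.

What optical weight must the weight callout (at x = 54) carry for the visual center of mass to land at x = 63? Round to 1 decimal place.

w ≈ 22.6

Known weights sum to 8.2 + 8.9 + 5.8 = 22.9; their moment is 8.2·53 + 8.9·99 + 5.8·57 = 1646.3.
Balance at x = 63 requires (1646.3 + w·54) / (22.9 + w) = 63.
So w = (63·22.9 − 1646.3)/(54 − 63) = -203.6/-9 ≈ 22.62.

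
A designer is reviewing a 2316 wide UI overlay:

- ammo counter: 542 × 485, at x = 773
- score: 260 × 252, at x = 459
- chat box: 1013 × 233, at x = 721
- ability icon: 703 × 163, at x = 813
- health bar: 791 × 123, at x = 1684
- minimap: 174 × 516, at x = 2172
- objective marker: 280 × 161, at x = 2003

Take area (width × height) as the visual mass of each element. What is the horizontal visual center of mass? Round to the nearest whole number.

x ≈ 1038

Areas: ammo counter 542·485 = 262870, score 260·252 = 65520, chat box 1013·233 = 236029, ability icon 703·163 = 114589, health bar 791·123 = 97293, minimap 174·516 = 89784, objective marker 280·161 = 45080. Total weight = 911165.
Σw·x = 945757456; x̄ = 945757456/911165 ≈ 1037.97.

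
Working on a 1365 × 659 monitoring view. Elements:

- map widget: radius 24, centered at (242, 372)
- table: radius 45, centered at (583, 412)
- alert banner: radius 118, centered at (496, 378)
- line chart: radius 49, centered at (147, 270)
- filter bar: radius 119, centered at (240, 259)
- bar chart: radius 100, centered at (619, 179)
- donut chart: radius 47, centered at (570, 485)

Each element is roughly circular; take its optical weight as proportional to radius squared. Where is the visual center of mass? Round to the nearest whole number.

(429, 298)

r² weights: map widget 24² = 576, table 45² = 2025, alert banner 118² = 13924, line chart 49² = 2401, filter bar 119² = 14161, bar chart 100² = 10000, donut chart 47² = 2209. Total = 45296.
x: moment 19426988 / weight 45296 ≈ 428.89
Σw·y = 13489178; ȳ = 13489178/45296 ≈ 297.80.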